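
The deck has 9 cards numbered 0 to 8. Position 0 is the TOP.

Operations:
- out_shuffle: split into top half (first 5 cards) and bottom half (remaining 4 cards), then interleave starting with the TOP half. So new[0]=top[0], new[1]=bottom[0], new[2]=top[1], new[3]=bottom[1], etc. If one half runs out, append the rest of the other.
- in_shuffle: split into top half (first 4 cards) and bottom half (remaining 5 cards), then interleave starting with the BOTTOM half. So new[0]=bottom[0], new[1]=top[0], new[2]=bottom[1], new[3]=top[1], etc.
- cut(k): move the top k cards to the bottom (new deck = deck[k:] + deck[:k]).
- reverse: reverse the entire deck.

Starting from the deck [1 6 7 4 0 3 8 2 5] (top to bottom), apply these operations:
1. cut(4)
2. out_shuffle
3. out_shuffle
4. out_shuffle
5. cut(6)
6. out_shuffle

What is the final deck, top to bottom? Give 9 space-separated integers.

After op 1 (cut(4)): [0 3 8 2 5 1 6 7 4]
After op 2 (out_shuffle): [0 1 3 6 8 7 2 4 5]
After op 3 (out_shuffle): [0 7 1 2 3 4 6 5 8]
After op 4 (out_shuffle): [0 4 7 6 1 5 2 8 3]
After op 5 (cut(6)): [2 8 3 0 4 7 6 1 5]
After op 6 (out_shuffle): [2 7 8 6 3 1 0 5 4]

Answer: 2 7 8 6 3 1 0 5 4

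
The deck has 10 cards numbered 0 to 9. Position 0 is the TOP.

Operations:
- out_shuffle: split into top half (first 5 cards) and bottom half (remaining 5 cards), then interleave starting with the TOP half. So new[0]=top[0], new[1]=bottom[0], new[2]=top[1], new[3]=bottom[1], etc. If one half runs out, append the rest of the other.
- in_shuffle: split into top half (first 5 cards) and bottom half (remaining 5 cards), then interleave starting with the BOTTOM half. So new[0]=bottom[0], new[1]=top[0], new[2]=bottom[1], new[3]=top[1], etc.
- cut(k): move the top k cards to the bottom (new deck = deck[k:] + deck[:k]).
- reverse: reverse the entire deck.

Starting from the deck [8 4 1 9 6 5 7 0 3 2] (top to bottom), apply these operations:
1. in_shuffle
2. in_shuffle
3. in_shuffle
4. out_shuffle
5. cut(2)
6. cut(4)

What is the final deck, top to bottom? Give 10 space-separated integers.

Answer: 5 0 4 9 7 3 1 6 2 8

Derivation:
After op 1 (in_shuffle): [5 8 7 4 0 1 3 9 2 6]
After op 2 (in_shuffle): [1 5 3 8 9 7 2 4 6 0]
After op 3 (in_shuffle): [7 1 2 5 4 3 6 8 0 9]
After op 4 (out_shuffle): [7 3 1 6 2 8 5 0 4 9]
After op 5 (cut(2)): [1 6 2 8 5 0 4 9 7 3]
After op 6 (cut(4)): [5 0 4 9 7 3 1 6 2 8]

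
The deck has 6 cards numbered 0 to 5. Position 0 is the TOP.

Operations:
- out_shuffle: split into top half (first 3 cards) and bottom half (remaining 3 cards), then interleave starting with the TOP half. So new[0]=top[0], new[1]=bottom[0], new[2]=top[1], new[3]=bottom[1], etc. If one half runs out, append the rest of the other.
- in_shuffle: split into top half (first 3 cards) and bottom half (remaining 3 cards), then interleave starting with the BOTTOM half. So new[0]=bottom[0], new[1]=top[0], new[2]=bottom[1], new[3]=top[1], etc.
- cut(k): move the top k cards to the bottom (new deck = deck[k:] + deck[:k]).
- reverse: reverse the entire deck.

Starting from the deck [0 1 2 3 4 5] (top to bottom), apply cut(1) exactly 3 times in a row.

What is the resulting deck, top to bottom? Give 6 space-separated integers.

After op 1 (cut(1)): [1 2 3 4 5 0]
After op 2 (cut(1)): [2 3 4 5 0 1]
After op 3 (cut(1)): [3 4 5 0 1 2]

Answer: 3 4 5 0 1 2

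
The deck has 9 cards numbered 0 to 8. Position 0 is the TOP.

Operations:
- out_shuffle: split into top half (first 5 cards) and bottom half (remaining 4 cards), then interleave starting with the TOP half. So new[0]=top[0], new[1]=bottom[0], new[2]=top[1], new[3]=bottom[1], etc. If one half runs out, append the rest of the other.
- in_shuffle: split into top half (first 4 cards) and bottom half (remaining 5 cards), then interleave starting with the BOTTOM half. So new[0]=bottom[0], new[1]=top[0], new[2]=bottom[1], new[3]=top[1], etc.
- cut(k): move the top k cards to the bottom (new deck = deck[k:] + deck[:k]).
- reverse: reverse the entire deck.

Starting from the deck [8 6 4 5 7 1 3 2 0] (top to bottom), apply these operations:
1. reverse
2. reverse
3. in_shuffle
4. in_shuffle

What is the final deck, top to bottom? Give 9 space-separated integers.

After op 1 (reverse): [0 2 3 1 7 5 4 6 8]
After op 2 (reverse): [8 6 4 5 7 1 3 2 0]
After op 3 (in_shuffle): [7 8 1 6 3 4 2 5 0]
After op 4 (in_shuffle): [3 7 4 8 2 1 5 6 0]

Answer: 3 7 4 8 2 1 5 6 0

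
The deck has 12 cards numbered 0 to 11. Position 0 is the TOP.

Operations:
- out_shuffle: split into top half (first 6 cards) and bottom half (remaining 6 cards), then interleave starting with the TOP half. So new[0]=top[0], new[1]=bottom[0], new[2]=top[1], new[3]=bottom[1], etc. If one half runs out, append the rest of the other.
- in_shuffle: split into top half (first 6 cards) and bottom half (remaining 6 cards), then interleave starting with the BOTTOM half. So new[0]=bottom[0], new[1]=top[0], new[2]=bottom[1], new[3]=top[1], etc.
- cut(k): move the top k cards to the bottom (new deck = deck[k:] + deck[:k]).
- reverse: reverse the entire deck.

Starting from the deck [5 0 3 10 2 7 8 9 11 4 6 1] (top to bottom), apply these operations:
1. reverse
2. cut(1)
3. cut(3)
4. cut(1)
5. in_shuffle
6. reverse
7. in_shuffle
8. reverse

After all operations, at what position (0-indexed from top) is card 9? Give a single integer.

Answer: 8

Derivation:
After op 1 (reverse): [1 6 4 11 9 8 7 2 10 3 0 5]
After op 2 (cut(1)): [6 4 11 9 8 7 2 10 3 0 5 1]
After op 3 (cut(3)): [9 8 7 2 10 3 0 5 1 6 4 11]
After op 4 (cut(1)): [8 7 2 10 3 0 5 1 6 4 11 9]
After op 5 (in_shuffle): [5 8 1 7 6 2 4 10 11 3 9 0]
After op 6 (reverse): [0 9 3 11 10 4 2 6 7 1 8 5]
After op 7 (in_shuffle): [2 0 6 9 7 3 1 11 8 10 5 4]
After op 8 (reverse): [4 5 10 8 11 1 3 7 9 6 0 2]
Card 9 is at position 8.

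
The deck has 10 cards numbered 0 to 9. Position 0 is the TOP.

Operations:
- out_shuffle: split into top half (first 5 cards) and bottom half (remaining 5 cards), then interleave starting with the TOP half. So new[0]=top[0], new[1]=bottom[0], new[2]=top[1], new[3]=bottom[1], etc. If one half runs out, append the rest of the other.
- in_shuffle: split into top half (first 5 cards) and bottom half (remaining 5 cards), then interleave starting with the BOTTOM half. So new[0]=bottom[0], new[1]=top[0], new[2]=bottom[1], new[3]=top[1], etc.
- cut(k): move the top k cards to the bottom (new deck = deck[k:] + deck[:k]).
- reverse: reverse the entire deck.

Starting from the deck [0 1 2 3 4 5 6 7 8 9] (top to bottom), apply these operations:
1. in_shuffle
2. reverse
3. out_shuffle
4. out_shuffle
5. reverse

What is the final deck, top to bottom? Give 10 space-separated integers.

Answer: 5 3 2 1 0 9 8 7 6 4

Derivation:
After op 1 (in_shuffle): [5 0 6 1 7 2 8 3 9 4]
After op 2 (reverse): [4 9 3 8 2 7 1 6 0 5]
After op 3 (out_shuffle): [4 7 9 1 3 6 8 0 2 5]
After op 4 (out_shuffle): [4 6 7 8 9 0 1 2 3 5]
After op 5 (reverse): [5 3 2 1 0 9 8 7 6 4]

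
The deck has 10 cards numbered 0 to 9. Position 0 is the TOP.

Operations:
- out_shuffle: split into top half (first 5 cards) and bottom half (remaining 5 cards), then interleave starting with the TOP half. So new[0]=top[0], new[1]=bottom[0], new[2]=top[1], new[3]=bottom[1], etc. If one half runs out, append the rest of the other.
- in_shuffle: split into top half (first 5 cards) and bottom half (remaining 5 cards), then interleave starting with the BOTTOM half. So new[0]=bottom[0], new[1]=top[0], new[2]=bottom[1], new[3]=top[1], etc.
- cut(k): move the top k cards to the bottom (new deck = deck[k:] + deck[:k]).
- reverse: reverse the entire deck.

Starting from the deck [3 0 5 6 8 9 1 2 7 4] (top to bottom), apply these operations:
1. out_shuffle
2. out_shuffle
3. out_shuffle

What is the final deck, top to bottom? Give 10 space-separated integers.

Answer: 3 7 2 1 9 8 6 5 0 4

Derivation:
After op 1 (out_shuffle): [3 9 0 1 5 2 6 7 8 4]
After op 2 (out_shuffle): [3 2 9 6 0 7 1 8 5 4]
After op 3 (out_shuffle): [3 7 2 1 9 8 6 5 0 4]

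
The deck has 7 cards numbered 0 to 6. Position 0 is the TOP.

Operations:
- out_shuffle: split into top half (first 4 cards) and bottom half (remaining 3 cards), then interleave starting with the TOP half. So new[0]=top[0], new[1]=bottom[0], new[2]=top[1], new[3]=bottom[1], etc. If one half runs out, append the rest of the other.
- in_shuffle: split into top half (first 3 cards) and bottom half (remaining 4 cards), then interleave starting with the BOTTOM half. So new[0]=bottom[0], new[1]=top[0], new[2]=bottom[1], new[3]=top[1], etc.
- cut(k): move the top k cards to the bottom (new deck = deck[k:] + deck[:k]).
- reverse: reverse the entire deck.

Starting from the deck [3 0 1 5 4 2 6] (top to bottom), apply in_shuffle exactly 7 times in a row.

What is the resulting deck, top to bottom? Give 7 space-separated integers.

After op 1 (in_shuffle): [5 3 4 0 2 1 6]
After op 2 (in_shuffle): [0 5 2 3 1 4 6]
After op 3 (in_shuffle): [3 0 1 5 4 2 6]
After op 4 (in_shuffle): [5 3 4 0 2 1 6]
After op 5 (in_shuffle): [0 5 2 3 1 4 6]
After op 6 (in_shuffle): [3 0 1 5 4 2 6]
After op 7 (in_shuffle): [5 3 4 0 2 1 6]

Answer: 5 3 4 0 2 1 6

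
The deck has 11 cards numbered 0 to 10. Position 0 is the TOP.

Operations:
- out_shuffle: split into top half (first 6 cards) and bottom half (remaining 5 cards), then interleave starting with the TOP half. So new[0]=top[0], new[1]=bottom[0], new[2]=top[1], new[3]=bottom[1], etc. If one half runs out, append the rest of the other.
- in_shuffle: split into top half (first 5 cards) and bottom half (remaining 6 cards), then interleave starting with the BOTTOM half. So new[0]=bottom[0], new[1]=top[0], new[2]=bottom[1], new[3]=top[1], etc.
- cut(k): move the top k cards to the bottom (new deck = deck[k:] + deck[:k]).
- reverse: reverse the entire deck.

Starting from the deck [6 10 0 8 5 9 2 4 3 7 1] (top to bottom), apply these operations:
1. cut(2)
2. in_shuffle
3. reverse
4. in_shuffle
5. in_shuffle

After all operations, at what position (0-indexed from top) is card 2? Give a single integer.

After op 1 (cut(2)): [0 8 5 9 2 4 3 7 1 6 10]
After op 2 (in_shuffle): [4 0 3 8 7 5 1 9 6 2 10]
After op 3 (reverse): [10 2 6 9 1 5 7 8 3 0 4]
After op 4 (in_shuffle): [5 10 7 2 8 6 3 9 0 1 4]
After op 5 (in_shuffle): [6 5 3 10 9 7 0 2 1 8 4]
Card 2 is at position 7.

Answer: 7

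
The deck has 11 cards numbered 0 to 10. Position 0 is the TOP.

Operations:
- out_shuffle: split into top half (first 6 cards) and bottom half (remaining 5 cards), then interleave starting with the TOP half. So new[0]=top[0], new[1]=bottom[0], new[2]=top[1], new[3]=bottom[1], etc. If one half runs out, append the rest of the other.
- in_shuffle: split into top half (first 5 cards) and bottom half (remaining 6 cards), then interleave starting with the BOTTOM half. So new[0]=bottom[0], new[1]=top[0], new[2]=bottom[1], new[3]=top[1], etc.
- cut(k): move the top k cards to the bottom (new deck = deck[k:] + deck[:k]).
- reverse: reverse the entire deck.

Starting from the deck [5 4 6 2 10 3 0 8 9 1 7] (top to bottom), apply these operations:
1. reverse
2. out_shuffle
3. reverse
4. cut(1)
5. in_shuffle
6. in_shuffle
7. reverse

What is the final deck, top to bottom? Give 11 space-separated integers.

After op 1 (reverse): [7 1 9 8 0 3 10 2 6 4 5]
After op 2 (out_shuffle): [7 10 1 2 9 6 8 4 0 5 3]
After op 3 (reverse): [3 5 0 4 8 6 9 2 1 10 7]
After op 4 (cut(1)): [5 0 4 8 6 9 2 1 10 7 3]
After op 5 (in_shuffle): [9 5 2 0 1 4 10 8 7 6 3]
After op 6 (in_shuffle): [4 9 10 5 8 2 7 0 6 1 3]
After op 7 (reverse): [3 1 6 0 7 2 8 5 10 9 4]

Answer: 3 1 6 0 7 2 8 5 10 9 4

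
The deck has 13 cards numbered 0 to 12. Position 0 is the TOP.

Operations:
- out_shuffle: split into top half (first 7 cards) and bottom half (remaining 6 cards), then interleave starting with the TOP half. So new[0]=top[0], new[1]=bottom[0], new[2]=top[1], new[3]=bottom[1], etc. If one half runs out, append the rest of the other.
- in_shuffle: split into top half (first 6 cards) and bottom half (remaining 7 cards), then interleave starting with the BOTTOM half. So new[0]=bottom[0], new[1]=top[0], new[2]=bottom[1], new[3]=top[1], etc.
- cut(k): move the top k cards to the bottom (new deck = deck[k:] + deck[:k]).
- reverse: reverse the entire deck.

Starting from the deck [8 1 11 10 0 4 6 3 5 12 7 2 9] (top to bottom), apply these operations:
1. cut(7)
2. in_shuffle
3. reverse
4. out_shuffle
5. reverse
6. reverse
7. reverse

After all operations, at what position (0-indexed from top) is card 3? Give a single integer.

Answer: 3

Derivation:
After op 1 (cut(7)): [3 5 12 7 2 9 8 1 11 10 0 4 6]
After op 2 (in_shuffle): [8 3 1 5 11 12 10 7 0 2 4 9 6]
After op 3 (reverse): [6 9 4 2 0 7 10 12 11 5 1 3 8]
After op 4 (out_shuffle): [6 12 9 11 4 5 2 1 0 3 7 8 10]
After op 5 (reverse): [10 8 7 3 0 1 2 5 4 11 9 12 6]
After op 6 (reverse): [6 12 9 11 4 5 2 1 0 3 7 8 10]
After op 7 (reverse): [10 8 7 3 0 1 2 5 4 11 9 12 6]
Card 3 is at position 3.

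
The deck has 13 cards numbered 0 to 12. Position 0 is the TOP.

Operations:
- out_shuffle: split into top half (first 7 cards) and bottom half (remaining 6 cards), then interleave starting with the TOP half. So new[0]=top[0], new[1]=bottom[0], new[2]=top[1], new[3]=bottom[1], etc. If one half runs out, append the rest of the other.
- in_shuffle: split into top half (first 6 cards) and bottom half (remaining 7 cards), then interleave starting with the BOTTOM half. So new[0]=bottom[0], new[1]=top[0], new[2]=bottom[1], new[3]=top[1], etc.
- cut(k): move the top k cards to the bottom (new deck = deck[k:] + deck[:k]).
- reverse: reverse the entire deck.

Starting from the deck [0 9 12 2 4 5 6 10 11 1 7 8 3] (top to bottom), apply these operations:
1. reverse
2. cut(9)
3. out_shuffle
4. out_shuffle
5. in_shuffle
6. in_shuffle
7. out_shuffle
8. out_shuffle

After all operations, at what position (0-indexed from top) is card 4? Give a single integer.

After op 1 (reverse): [3 8 7 1 11 10 6 5 4 2 12 9 0]
After op 2 (cut(9)): [2 12 9 0 3 8 7 1 11 10 6 5 4]
After op 3 (out_shuffle): [2 1 12 11 9 10 0 6 3 5 8 4 7]
After op 4 (out_shuffle): [2 6 1 3 12 5 11 8 9 4 10 7 0]
After op 5 (in_shuffle): [11 2 8 6 9 1 4 3 10 12 7 5 0]
After op 6 (in_shuffle): [4 11 3 2 10 8 12 6 7 9 5 1 0]
After op 7 (out_shuffle): [4 6 11 7 3 9 2 5 10 1 8 0 12]
After op 8 (out_shuffle): [4 5 6 10 11 1 7 8 3 0 9 12 2]
Card 4 is at position 0.

Answer: 0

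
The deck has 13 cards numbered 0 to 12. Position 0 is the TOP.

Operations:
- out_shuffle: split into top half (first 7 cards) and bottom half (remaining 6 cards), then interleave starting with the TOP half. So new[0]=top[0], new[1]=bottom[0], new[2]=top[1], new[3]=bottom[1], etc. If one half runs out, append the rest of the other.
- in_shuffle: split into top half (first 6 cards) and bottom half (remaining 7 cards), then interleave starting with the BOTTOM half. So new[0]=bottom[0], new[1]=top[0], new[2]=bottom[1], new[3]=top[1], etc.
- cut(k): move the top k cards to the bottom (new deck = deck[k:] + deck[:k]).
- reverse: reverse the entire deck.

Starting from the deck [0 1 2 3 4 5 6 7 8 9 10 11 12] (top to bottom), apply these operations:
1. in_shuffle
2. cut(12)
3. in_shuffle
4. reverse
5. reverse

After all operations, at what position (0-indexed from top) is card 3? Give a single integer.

Answer: 4

Derivation:
After op 1 (in_shuffle): [6 0 7 1 8 2 9 3 10 4 11 5 12]
After op 2 (cut(12)): [12 6 0 7 1 8 2 9 3 10 4 11 5]
After op 3 (in_shuffle): [2 12 9 6 3 0 10 7 4 1 11 8 5]
After op 4 (reverse): [5 8 11 1 4 7 10 0 3 6 9 12 2]
After op 5 (reverse): [2 12 9 6 3 0 10 7 4 1 11 8 5]
Card 3 is at position 4.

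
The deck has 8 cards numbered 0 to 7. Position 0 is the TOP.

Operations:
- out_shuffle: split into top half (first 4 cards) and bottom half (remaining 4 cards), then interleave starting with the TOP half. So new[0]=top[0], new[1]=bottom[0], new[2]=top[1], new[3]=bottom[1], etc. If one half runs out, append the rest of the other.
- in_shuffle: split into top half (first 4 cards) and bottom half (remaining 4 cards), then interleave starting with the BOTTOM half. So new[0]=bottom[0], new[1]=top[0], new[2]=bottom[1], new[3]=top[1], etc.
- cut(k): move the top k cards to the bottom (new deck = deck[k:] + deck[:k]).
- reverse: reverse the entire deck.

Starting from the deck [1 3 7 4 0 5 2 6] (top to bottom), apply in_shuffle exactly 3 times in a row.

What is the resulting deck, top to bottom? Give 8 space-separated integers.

After op 1 (in_shuffle): [0 1 5 3 2 7 6 4]
After op 2 (in_shuffle): [2 0 7 1 6 5 4 3]
After op 3 (in_shuffle): [6 2 5 0 4 7 3 1]

Answer: 6 2 5 0 4 7 3 1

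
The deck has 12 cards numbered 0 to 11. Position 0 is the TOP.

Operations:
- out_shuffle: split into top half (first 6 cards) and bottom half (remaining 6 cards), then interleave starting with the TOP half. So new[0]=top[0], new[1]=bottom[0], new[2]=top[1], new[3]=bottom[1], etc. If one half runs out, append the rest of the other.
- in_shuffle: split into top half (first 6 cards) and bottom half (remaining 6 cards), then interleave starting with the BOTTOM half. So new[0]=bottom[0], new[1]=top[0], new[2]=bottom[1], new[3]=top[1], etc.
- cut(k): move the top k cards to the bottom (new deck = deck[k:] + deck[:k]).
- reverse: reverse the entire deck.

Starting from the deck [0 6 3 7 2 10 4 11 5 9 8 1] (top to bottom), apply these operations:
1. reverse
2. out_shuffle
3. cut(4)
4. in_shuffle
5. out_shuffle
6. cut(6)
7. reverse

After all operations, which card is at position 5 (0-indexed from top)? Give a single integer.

After op 1 (reverse): [1 8 9 5 11 4 10 2 7 3 6 0]
After op 2 (out_shuffle): [1 10 8 2 9 7 5 3 11 6 4 0]
After op 3 (cut(4)): [9 7 5 3 11 6 4 0 1 10 8 2]
After op 4 (in_shuffle): [4 9 0 7 1 5 10 3 8 11 2 6]
After op 5 (out_shuffle): [4 10 9 3 0 8 7 11 1 2 5 6]
After op 6 (cut(6)): [7 11 1 2 5 6 4 10 9 3 0 8]
After op 7 (reverse): [8 0 3 9 10 4 6 5 2 1 11 7]
Position 5: card 4.

Answer: 4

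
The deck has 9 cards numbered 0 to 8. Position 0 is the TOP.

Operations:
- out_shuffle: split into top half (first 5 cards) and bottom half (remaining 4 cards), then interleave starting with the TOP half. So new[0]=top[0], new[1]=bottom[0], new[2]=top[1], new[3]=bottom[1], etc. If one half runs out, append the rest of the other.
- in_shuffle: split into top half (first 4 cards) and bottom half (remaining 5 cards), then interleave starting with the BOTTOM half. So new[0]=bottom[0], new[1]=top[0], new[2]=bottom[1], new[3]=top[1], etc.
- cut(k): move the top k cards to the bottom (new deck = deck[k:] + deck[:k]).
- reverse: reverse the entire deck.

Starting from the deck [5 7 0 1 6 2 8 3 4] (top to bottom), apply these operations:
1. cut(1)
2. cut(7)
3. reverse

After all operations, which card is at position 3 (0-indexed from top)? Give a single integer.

Answer: 6

Derivation:
After op 1 (cut(1)): [7 0 1 6 2 8 3 4 5]
After op 2 (cut(7)): [4 5 7 0 1 6 2 8 3]
After op 3 (reverse): [3 8 2 6 1 0 7 5 4]
Position 3: card 6.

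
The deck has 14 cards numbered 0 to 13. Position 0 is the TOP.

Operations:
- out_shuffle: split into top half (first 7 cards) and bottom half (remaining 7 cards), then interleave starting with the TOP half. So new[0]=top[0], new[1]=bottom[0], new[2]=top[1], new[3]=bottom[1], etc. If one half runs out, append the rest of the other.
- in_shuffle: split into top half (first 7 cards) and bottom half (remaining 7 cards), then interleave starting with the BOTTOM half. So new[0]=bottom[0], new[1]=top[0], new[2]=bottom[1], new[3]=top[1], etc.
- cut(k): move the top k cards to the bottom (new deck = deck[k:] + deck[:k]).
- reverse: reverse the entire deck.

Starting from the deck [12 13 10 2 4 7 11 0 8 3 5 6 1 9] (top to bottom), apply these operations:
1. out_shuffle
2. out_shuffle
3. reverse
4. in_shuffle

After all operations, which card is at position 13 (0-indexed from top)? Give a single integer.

After op 1 (out_shuffle): [12 0 13 8 10 3 2 5 4 6 7 1 11 9]
After op 2 (out_shuffle): [12 5 0 4 13 6 8 7 10 1 3 11 2 9]
After op 3 (reverse): [9 2 11 3 1 10 7 8 6 13 4 0 5 12]
After op 4 (in_shuffle): [8 9 6 2 13 11 4 3 0 1 5 10 12 7]
Position 13: card 7.

Answer: 7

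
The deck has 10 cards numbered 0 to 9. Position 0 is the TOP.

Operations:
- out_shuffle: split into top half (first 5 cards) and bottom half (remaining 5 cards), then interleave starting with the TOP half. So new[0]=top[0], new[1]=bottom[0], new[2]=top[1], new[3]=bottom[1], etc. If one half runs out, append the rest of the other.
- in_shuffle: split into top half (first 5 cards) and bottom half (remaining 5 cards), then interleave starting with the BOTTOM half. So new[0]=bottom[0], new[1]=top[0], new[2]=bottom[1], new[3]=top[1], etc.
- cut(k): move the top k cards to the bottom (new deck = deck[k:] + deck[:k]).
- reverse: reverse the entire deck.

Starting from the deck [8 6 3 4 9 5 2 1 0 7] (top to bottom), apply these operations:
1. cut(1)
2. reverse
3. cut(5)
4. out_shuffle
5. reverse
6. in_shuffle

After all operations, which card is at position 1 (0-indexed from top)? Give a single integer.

After op 1 (cut(1)): [6 3 4 9 5 2 1 0 7 8]
After op 2 (reverse): [8 7 0 1 2 5 9 4 3 6]
After op 3 (cut(5)): [5 9 4 3 6 8 7 0 1 2]
After op 4 (out_shuffle): [5 8 9 7 4 0 3 1 6 2]
After op 5 (reverse): [2 6 1 3 0 4 7 9 8 5]
After op 6 (in_shuffle): [4 2 7 6 9 1 8 3 5 0]
Position 1: card 2.

Answer: 2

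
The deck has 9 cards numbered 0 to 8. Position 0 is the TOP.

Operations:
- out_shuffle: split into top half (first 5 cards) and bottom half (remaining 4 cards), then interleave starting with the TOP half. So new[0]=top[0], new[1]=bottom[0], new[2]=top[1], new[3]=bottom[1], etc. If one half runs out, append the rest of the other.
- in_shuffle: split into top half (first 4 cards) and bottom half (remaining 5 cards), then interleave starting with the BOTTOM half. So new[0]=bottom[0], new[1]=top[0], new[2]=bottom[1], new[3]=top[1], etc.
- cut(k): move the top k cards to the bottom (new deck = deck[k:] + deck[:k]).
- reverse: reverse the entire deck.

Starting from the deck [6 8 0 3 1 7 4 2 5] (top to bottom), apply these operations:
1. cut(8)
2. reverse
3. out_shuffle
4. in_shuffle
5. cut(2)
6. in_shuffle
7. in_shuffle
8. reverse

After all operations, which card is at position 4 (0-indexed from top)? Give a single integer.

Answer: 7

Derivation:
After op 1 (cut(8)): [5 6 8 0 3 1 7 4 2]
After op 2 (reverse): [2 4 7 1 3 0 8 6 5]
After op 3 (out_shuffle): [2 0 4 8 7 6 1 5 3]
After op 4 (in_shuffle): [7 2 6 0 1 4 5 8 3]
After op 5 (cut(2)): [6 0 1 4 5 8 3 7 2]
After op 6 (in_shuffle): [5 6 8 0 3 1 7 4 2]
After op 7 (in_shuffle): [3 5 1 6 7 8 4 0 2]
After op 8 (reverse): [2 0 4 8 7 6 1 5 3]
Position 4: card 7.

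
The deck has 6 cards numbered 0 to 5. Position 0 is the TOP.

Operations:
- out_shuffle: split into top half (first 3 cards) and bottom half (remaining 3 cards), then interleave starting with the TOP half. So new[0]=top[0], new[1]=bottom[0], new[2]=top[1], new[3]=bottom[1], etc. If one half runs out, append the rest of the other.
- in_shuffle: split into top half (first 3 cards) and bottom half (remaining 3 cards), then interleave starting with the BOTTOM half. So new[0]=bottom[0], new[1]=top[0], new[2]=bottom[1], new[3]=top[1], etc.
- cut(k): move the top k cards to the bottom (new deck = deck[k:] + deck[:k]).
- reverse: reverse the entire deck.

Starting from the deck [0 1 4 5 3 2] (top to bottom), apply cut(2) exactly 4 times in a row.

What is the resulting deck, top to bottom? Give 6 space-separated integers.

After op 1 (cut(2)): [4 5 3 2 0 1]
After op 2 (cut(2)): [3 2 0 1 4 5]
After op 3 (cut(2)): [0 1 4 5 3 2]
After op 4 (cut(2)): [4 5 3 2 0 1]

Answer: 4 5 3 2 0 1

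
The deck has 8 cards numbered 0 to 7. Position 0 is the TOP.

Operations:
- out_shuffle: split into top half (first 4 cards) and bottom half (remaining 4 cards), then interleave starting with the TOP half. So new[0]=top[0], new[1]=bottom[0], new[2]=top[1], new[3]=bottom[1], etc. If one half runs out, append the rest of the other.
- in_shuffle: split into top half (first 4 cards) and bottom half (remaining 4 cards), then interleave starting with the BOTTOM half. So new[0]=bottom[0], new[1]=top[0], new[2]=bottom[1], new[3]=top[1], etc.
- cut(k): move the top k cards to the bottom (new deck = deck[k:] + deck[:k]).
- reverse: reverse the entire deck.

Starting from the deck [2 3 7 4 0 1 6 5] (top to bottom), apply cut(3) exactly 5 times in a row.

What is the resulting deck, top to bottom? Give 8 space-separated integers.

After op 1 (cut(3)): [4 0 1 6 5 2 3 7]
After op 2 (cut(3)): [6 5 2 3 7 4 0 1]
After op 3 (cut(3)): [3 7 4 0 1 6 5 2]
After op 4 (cut(3)): [0 1 6 5 2 3 7 4]
After op 5 (cut(3)): [5 2 3 7 4 0 1 6]

Answer: 5 2 3 7 4 0 1 6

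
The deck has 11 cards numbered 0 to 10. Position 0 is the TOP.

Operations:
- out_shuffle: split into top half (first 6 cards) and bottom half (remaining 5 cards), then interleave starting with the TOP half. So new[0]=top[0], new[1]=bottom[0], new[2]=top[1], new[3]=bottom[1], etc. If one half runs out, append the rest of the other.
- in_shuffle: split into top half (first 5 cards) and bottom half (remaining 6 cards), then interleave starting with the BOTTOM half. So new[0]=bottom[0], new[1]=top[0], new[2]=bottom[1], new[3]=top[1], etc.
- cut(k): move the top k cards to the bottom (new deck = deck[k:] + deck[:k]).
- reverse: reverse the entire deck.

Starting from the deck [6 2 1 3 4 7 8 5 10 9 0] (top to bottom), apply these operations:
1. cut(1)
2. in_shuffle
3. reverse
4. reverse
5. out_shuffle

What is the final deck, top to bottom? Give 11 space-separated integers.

After op 1 (cut(1)): [2 1 3 4 7 8 5 10 9 0 6]
After op 2 (in_shuffle): [8 2 5 1 10 3 9 4 0 7 6]
After op 3 (reverse): [6 7 0 4 9 3 10 1 5 2 8]
After op 4 (reverse): [8 2 5 1 10 3 9 4 0 7 6]
After op 5 (out_shuffle): [8 9 2 4 5 0 1 7 10 6 3]

Answer: 8 9 2 4 5 0 1 7 10 6 3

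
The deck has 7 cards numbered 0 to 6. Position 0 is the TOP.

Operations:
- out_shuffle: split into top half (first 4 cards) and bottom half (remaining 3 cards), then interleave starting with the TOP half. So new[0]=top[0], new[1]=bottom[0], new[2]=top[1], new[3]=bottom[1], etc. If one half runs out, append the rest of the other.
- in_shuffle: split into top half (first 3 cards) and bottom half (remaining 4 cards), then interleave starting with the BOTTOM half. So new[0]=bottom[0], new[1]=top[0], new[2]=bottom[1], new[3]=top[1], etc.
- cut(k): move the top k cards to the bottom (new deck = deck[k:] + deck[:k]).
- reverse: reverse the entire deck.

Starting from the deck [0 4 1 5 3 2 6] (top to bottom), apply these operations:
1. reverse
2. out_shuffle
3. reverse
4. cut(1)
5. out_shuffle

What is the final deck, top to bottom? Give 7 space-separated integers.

Answer: 0 1 3 6 4 5 2

Derivation:
After op 1 (reverse): [6 2 3 5 1 4 0]
After op 2 (out_shuffle): [6 1 2 4 3 0 5]
After op 3 (reverse): [5 0 3 4 2 1 6]
After op 4 (cut(1)): [0 3 4 2 1 6 5]
After op 5 (out_shuffle): [0 1 3 6 4 5 2]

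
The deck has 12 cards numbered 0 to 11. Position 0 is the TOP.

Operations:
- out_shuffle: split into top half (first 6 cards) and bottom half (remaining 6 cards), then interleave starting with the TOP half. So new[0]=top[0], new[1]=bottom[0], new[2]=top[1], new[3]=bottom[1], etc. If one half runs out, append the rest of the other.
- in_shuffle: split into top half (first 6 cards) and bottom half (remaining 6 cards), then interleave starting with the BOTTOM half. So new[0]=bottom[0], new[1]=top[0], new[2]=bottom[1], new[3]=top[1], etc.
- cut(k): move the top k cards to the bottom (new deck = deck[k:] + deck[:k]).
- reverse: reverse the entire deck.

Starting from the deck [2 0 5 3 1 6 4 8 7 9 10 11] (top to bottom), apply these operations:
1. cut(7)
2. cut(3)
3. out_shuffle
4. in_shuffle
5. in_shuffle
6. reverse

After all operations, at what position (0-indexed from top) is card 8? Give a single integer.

After op 1 (cut(7)): [8 7 9 10 11 2 0 5 3 1 6 4]
After op 2 (cut(3)): [10 11 2 0 5 3 1 6 4 8 7 9]
After op 3 (out_shuffle): [10 1 11 6 2 4 0 8 5 7 3 9]
After op 4 (in_shuffle): [0 10 8 1 5 11 7 6 3 2 9 4]
After op 5 (in_shuffle): [7 0 6 10 3 8 2 1 9 5 4 11]
After op 6 (reverse): [11 4 5 9 1 2 8 3 10 6 0 7]
Card 8 is at position 6.

Answer: 6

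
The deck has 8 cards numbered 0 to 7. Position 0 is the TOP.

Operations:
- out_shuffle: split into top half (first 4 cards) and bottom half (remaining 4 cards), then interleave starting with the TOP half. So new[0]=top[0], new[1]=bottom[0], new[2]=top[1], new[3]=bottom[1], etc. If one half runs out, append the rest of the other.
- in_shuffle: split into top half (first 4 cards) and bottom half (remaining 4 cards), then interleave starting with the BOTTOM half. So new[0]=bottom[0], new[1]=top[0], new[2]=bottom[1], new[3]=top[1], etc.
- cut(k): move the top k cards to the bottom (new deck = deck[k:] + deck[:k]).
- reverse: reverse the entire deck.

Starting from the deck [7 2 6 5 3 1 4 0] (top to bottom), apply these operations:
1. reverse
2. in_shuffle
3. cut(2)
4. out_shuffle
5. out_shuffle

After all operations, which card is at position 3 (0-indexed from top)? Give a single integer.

After op 1 (reverse): [0 4 1 3 5 6 2 7]
After op 2 (in_shuffle): [5 0 6 4 2 1 7 3]
After op 3 (cut(2)): [6 4 2 1 7 3 5 0]
After op 4 (out_shuffle): [6 7 4 3 2 5 1 0]
After op 5 (out_shuffle): [6 2 7 5 4 1 3 0]
Position 3: card 5.

Answer: 5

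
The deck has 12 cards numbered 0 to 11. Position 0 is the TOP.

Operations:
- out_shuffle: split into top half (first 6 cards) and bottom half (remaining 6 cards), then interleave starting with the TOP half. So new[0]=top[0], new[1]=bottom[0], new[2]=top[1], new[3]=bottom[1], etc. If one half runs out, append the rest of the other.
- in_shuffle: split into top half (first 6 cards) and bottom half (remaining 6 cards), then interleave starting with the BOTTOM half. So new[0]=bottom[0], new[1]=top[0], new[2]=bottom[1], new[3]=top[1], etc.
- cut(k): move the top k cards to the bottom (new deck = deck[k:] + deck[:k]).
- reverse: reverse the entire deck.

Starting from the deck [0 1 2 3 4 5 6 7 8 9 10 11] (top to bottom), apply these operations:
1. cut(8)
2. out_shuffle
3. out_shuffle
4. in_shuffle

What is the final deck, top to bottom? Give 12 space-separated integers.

After op 1 (cut(8)): [8 9 10 11 0 1 2 3 4 5 6 7]
After op 2 (out_shuffle): [8 2 9 3 10 4 11 5 0 6 1 7]
After op 3 (out_shuffle): [8 11 2 5 9 0 3 6 10 1 4 7]
After op 4 (in_shuffle): [3 8 6 11 10 2 1 5 4 9 7 0]

Answer: 3 8 6 11 10 2 1 5 4 9 7 0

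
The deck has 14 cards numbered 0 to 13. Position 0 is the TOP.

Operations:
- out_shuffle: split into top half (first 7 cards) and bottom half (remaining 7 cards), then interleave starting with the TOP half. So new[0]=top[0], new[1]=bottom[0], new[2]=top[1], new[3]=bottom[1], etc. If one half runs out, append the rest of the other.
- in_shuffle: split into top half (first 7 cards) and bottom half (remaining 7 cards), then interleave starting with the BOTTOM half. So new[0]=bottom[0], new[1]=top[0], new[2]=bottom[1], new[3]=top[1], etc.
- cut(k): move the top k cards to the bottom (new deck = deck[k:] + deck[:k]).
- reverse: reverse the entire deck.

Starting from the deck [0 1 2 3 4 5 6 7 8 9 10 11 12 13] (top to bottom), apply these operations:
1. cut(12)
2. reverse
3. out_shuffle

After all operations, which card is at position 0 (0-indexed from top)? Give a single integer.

After op 1 (cut(12)): [12 13 0 1 2 3 4 5 6 7 8 9 10 11]
After op 2 (reverse): [11 10 9 8 7 6 5 4 3 2 1 0 13 12]
After op 3 (out_shuffle): [11 4 10 3 9 2 8 1 7 0 6 13 5 12]
Position 0: card 11.

Answer: 11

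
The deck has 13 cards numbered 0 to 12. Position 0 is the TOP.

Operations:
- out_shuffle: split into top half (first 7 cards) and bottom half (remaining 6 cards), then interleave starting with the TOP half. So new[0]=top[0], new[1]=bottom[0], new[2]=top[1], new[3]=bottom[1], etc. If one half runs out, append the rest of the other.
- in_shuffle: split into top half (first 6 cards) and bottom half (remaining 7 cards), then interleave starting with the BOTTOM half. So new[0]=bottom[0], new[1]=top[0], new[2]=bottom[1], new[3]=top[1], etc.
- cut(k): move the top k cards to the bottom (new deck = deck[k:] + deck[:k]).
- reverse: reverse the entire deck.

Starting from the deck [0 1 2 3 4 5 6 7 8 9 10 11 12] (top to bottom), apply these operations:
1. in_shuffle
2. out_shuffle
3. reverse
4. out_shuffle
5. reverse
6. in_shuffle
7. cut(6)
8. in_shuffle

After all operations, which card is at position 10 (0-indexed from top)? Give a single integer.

After op 1 (in_shuffle): [6 0 7 1 8 2 9 3 10 4 11 5 12]
After op 2 (out_shuffle): [6 3 0 10 7 4 1 11 8 5 2 12 9]
After op 3 (reverse): [9 12 2 5 8 11 1 4 7 10 0 3 6]
After op 4 (out_shuffle): [9 4 12 7 2 10 5 0 8 3 11 6 1]
After op 5 (reverse): [1 6 11 3 8 0 5 10 2 7 12 4 9]
After op 6 (in_shuffle): [5 1 10 6 2 11 7 3 12 8 4 0 9]
After op 7 (cut(6)): [7 3 12 8 4 0 9 5 1 10 6 2 11]
After op 8 (in_shuffle): [9 7 5 3 1 12 10 8 6 4 2 0 11]
Position 10: card 2.

Answer: 2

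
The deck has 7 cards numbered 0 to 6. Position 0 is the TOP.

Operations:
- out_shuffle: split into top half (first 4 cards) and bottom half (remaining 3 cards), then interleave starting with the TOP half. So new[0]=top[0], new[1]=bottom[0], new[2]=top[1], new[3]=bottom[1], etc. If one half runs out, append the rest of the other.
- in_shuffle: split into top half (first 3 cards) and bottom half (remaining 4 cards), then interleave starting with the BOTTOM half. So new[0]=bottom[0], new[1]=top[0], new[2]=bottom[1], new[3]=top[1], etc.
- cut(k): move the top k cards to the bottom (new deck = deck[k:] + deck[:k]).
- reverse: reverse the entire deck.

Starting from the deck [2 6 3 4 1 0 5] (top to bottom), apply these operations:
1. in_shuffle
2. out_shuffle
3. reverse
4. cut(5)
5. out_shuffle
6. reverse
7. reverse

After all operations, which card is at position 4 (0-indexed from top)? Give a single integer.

After op 1 (in_shuffle): [4 2 1 6 0 3 5]
After op 2 (out_shuffle): [4 0 2 3 1 5 6]
After op 3 (reverse): [6 5 1 3 2 0 4]
After op 4 (cut(5)): [0 4 6 5 1 3 2]
After op 5 (out_shuffle): [0 1 4 3 6 2 5]
After op 6 (reverse): [5 2 6 3 4 1 0]
After op 7 (reverse): [0 1 4 3 6 2 5]
Position 4: card 6.

Answer: 6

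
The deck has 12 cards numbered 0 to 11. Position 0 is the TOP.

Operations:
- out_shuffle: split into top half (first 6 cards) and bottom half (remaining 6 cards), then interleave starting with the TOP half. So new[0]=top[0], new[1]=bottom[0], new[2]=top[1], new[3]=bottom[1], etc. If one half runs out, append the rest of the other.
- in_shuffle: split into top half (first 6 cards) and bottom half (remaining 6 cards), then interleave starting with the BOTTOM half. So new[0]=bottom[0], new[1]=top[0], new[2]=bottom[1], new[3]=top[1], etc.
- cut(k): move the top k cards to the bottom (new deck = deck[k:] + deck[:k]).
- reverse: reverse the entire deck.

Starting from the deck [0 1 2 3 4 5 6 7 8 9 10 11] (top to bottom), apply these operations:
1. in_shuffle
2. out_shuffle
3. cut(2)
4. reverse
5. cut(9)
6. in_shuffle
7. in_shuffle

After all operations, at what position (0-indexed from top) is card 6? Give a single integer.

Answer: 6

Derivation:
After op 1 (in_shuffle): [6 0 7 1 8 2 9 3 10 4 11 5]
After op 2 (out_shuffle): [6 9 0 3 7 10 1 4 8 11 2 5]
After op 3 (cut(2)): [0 3 7 10 1 4 8 11 2 5 6 9]
After op 4 (reverse): [9 6 5 2 11 8 4 1 10 7 3 0]
After op 5 (cut(9)): [7 3 0 9 6 5 2 11 8 4 1 10]
After op 6 (in_shuffle): [2 7 11 3 8 0 4 9 1 6 10 5]
After op 7 (in_shuffle): [4 2 9 7 1 11 6 3 10 8 5 0]
Card 6 is at position 6.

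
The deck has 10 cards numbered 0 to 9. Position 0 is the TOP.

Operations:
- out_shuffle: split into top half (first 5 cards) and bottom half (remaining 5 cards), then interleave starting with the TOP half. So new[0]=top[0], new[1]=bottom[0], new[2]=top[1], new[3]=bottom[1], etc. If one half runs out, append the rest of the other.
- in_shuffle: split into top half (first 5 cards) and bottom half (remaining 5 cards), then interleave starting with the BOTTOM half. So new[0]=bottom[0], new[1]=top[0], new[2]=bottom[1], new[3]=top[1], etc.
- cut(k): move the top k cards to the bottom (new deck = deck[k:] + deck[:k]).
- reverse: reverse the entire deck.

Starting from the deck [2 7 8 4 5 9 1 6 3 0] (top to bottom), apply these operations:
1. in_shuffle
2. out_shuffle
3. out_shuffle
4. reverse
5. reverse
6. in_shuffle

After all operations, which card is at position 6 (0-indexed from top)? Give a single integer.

After op 1 (in_shuffle): [9 2 1 7 6 8 3 4 0 5]
After op 2 (out_shuffle): [9 8 2 3 1 4 7 0 6 5]
After op 3 (out_shuffle): [9 4 8 7 2 0 3 6 1 5]
After op 4 (reverse): [5 1 6 3 0 2 7 8 4 9]
After op 5 (reverse): [9 4 8 7 2 0 3 6 1 5]
After op 6 (in_shuffle): [0 9 3 4 6 8 1 7 5 2]
Position 6: card 1.

Answer: 1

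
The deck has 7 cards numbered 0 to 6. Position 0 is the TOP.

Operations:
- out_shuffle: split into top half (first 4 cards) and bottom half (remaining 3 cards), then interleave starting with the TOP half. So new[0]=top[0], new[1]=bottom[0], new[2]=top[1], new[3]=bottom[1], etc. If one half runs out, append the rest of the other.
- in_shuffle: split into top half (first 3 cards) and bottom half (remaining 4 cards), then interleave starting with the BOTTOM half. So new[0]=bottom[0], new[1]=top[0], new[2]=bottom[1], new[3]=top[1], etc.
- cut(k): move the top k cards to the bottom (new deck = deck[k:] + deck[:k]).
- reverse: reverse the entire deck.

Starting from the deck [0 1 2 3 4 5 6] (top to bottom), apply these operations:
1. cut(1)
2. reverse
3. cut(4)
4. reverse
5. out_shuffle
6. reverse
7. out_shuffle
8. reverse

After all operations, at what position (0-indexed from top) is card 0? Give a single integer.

Answer: 6

Derivation:
After op 1 (cut(1)): [1 2 3 4 5 6 0]
After op 2 (reverse): [0 6 5 4 3 2 1]
After op 3 (cut(4)): [3 2 1 0 6 5 4]
After op 4 (reverse): [4 5 6 0 1 2 3]
After op 5 (out_shuffle): [4 1 5 2 6 3 0]
After op 6 (reverse): [0 3 6 2 5 1 4]
After op 7 (out_shuffle): [0 5 3 1 6 4 2]
After op 8 (reverse): [2 4 6 1 3 5 0]
Card 0 is at position 6.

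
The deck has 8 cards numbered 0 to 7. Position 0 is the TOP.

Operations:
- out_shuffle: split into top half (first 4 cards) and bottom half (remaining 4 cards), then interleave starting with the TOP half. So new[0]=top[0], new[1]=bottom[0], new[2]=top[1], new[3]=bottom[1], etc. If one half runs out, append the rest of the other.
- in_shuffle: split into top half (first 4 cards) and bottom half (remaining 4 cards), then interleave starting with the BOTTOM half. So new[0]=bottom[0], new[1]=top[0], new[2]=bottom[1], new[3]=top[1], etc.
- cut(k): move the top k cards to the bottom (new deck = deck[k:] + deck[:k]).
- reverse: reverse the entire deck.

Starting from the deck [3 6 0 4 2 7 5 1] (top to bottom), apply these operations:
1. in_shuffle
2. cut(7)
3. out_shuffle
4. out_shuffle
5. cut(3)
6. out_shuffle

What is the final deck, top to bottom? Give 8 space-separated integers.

After op 1 (in_shuffle): [2 3 7 6 5 0 1 4]
After op 2 (cut(7)): [4 2 3 7 6 5 0 1]
After op 3 (out_shuffle): [4 6 2 5 3 0 7 1]
After op 4 (out_shuffle): [4 3 6 0 2 7 5 1]
After op 5 (cut(3)): [0 2 7 5 1 4 3 6]
After op 6 (out_shuffle): [0 1 2 4 7 3 5 6]

Answer: 0 1 2 4 7 3 5 6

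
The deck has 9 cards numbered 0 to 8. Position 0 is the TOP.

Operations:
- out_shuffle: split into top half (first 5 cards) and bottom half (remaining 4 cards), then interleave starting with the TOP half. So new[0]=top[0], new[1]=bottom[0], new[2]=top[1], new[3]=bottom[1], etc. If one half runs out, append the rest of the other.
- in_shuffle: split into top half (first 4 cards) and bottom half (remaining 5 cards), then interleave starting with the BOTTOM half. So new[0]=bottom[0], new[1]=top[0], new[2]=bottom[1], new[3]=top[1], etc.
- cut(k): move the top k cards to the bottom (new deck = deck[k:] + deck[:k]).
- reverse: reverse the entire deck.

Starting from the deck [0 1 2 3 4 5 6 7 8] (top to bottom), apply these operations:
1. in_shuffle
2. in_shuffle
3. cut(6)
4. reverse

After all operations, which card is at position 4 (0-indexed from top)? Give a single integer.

After op 1 (in_shuffle): [4 0 5 1 6 2 7 3 8]
After op 2 (in_shuffle): [6 4 2 0 7 5 3 1 8]
After op 3 (cut(6)): [3 1 8 6 4 2 0 7 5]
After op 4 (reverse): [5 7 0 2 4 6 8 1 3]
Position 4: card 4.

Answer: 4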